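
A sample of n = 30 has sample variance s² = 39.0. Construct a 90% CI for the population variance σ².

df = 29. χ²_{0.05} = 42.557, χ²_{0.95} = 17.708. CI for σ² = ((n-1)s²/χ²_{α/2}, (n-1)s²/χ²_{1-α/2}) = (29·39.0/42.557, 29·39.0/17.708) = (26.58, 63.87)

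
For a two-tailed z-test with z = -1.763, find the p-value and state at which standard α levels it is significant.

p = 2·P(Z > |-1.763|) = 2·(1 - Φ(1.763)) ≈ 0.0779. Significant at α = 0.1.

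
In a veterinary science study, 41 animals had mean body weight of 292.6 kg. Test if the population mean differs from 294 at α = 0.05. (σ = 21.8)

z = (x̄ - μ₀)/(σ/√n) = (292.6 - 294)/(21.8/√41) = -0.411. Critical value: ±1.96. Since |-0.411| ≤ 1.96, Fail to reject H₀.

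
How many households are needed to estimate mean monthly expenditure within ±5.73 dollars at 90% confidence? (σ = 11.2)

n = (z*σ/E)² = (1.645×11.2/5.73)² = 10.3 → n = 11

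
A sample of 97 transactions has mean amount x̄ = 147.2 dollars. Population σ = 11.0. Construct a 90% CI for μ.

CI = x̄ ± z*(σ/√n) = 147.2 ± 1.645(11.0/√97) = 147.2 ± 1.84 = (145.36, 149.04)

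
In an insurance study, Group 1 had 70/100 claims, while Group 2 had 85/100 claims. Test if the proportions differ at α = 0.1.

p̂₁ = 0.7, p̂₂ = 0.85, pooled p̂ = 0.775. z = -2.54. Critical: ±1.645. Reject H₀.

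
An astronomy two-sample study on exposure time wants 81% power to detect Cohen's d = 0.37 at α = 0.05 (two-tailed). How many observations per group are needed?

z_{α/2} = 1.96, z_β = Φ⁻¹(0.81) = 0.878. For small effect (d = 0.37): n per group = 2(z_{α/2} + z_β)²/d² = 2(1.96 + 0.878)²/0.37² = 117.7 → 118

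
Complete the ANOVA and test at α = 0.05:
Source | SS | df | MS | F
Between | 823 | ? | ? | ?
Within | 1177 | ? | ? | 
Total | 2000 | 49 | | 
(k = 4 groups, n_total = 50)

df_between = 3, df_within = 46. MS_between = 274.33, MS_within = 25.59. F = 10.722, F_crit ≈ 2.807. Reject H₀.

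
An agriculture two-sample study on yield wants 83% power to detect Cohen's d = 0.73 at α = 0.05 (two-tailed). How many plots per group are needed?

z_{α/2} = 1.96, z_β = Φ⁻¹(0.83) = 0.954. For medium effect (d = 0.73): n per group = 2(z_{α/2} + z_β)²/d² = 2(1.96 + 0.954)²/0.73² = 31.9 → 32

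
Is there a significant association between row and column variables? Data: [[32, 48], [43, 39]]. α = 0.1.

χ² = 2.52. df = 1, critical = 2.706. Fail to reject H₀. No evidence of dependence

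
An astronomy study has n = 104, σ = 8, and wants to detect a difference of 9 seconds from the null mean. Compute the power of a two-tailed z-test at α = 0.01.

SE = σ/√n = 8/√104 = 0.784. Non-centrality λ = d/SE = 9/0.784 = 11.473. Power ≈ Φ(λ - z_{α/2}) = Φ(11.473 - 2.576) = Φ(8.897) = 1.0.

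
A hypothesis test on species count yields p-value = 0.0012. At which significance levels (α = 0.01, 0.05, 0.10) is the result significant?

p = 0.0012. Significant at: α = 0.01, 0.05, 0.1.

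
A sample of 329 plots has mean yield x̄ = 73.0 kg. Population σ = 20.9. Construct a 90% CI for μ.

CI = x̄ ± z*(σ/√n) = 73.0 ± 1.645(20.9/√329) = 73.0 ± 1.9 = (71.1, 74.9)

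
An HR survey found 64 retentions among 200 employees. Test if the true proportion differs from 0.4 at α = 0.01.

p̂ = 0.32, p₀ = 0.4. z = (p̂ - p₀)/√(p₀(1-p₀)/n) = -2.309. Critical: ±2.576. Fail to reject H₀.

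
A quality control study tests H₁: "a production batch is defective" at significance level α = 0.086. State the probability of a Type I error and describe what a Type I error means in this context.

P(Type I error) = α = 0.086. A Type I error is rejecting H₀ when H₀ is actually true (false positive) — here, concluding that a production batch is defective when in fact this is not the case. Consequence: scrapping a good batch — wasted material and cost for no reason.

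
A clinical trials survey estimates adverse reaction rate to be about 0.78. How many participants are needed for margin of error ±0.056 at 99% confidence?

n = z²p(1-p)/E² = 2.576²×0.78×0.22/0.056² = 363.1 → n = 364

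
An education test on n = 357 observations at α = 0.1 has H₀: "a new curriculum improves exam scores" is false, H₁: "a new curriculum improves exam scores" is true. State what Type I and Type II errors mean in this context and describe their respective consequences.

Type I (false positive): concluding that a new curriculum improves exam scores when it is not — adopting a curriculum that gives no real benefit — disruption for nothing. Type II (false negative): failing to conclude that a new curriculum improves exam scores when it is — keeping the old curriculum when the new one would have helped students. Which is costlier depends on domain priorities and is a judgement call rather than a statistical fact.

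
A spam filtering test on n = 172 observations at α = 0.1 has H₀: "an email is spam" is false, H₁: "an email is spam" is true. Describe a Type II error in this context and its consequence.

Type II error: failing to reject H₀ when it is false — concluding that an email is spam is not supported when in fact it is. Consequence: a spam email lands in the inbox.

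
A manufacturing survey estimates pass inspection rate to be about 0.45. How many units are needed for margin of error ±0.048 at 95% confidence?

n = z²p(1-p)/E² = 1.96²×0.45×0.55/0.048² = 412.7 → n = 413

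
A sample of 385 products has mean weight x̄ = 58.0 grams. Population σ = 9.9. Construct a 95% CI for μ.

CI = x̄ ± z*(σ/√n) = 58.0 ± 1.96(9.9/√385) = 58.0 ± 0.99 = (57.01, 58.99)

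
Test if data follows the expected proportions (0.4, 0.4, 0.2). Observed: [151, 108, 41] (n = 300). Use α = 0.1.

Expected: [120.0, 120.0, 60.0]. χ² = 15.225. df = 2, critical = 4.605. Reject H₀.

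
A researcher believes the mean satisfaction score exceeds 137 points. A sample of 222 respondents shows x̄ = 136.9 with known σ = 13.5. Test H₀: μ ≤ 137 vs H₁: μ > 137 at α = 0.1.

z = -0.11. Critical value: 1.28. Fail to reject H₀.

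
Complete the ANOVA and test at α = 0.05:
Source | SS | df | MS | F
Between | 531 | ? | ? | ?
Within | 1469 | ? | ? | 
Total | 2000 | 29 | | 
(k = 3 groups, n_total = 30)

df_between = 2, df_within = 27. MS_between = 265.5, MS_within = 54.41. F = 4.88, F_crit ≈ 3.354. Reject H₀.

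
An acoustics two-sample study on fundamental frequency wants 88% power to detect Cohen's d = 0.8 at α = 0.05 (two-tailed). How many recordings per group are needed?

z_{α/2} = 1.96, z_β = Φ⁻¹(0.88) = 1.175. For large effect (d = 0.8): n per group = 2(z_{α/2} + z_β)²/d² = 2(1.96 + 1.175)²/0.8² = 30.7 → 31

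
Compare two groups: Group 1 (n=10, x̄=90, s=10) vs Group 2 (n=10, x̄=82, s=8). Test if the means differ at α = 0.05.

Pooled sp = 9.06. t = 1.975, df = 18. Critical t = ±2.101. Fail to reject H₀.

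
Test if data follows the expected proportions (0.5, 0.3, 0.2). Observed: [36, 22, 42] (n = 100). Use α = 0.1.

Expected: [50.0, 30.0, 20.0]. χ² = 30.253. df = 2, critical = 4.605. Reject H₀.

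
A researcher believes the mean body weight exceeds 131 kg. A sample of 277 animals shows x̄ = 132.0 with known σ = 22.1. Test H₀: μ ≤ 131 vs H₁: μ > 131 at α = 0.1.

z = 0.753. Critical value: 1.28. Fail to reject H₀.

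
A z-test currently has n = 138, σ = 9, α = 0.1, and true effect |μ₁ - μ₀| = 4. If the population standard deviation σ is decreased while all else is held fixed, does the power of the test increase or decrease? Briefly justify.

Power increases: a smaller σ shrinks the standard error σ/√n, moving the sampling distribution under H₁ further from the critical value.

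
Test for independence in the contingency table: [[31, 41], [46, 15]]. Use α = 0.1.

χ² = 14.181. df = 1, critical = 2.706. Reject H₀. Variables are dependent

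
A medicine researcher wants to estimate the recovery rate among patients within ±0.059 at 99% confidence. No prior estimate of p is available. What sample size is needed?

Conservative approach: use p = 0.5 (maximizes p(1-p) = 0.25). n = z²(0.25)/E² = 2.576²×0.25/0.059² = 476.6 → n = 477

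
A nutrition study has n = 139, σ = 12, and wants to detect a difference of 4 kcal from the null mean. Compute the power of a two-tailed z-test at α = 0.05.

SE = σ/√n = 12/√139 = 1.018. Non-centrality λ = d/SE = 4/1.018 = 3.93. Power ≈ Φ(λ - z_{α/2}) = Φ(3.93 - 1.96) = Φ(1.97) = 0.976.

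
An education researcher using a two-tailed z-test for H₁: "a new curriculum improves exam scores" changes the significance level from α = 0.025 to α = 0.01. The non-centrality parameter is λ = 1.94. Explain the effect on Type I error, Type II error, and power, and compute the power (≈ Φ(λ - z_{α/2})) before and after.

Decreasing α from 0.025 to 0.01:
• Type I error rate decreases (α is the Type I rate by definition).
• Critical value moves from z_{α/2} = 2.241 to 2.576, so power = Φ(λ - z_{α/2}) goes from Φ(1.94 - 2.241) = 0.382 to Φ(1.94 - 2.576) = 0.262.
• Type II error rate β = 1 - power therefore increases (0.618 → 0.738).
Appropriate when false positives are costly — here, adopting a curriculum that gives no real benefit — disruption for nothing.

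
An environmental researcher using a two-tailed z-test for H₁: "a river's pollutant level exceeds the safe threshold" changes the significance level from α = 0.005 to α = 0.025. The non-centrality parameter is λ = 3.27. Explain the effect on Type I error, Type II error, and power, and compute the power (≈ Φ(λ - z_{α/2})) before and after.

Increasing α from 0.005 to 0.025:
• Type I error rate increases (α is the Type I rate by definition).
• Critical value moves from z_{α/2} = 2.807 to 2.241, so power = Φ(λ - z_{α/2}) goes from Φ(3.27 - 2.807) = 0.678 to Φ(3.27 - 2.241) = 0.848.
• Type II error rate β = 1 - power therefore decreases (0.322 → 0.152).
Appropriate when false negatives are costly — here, allowing unsafe pollution to continue.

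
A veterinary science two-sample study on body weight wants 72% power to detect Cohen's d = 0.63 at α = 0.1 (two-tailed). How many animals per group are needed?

z_{α/2} = 1.645, z_β = Φ⁻¹(0.72) = 0.583. For medium effect (d = 0.63): n per group = 2(z_{α/2} + z_β)²/d² = 2(1.645 + 0.583)²/0.63² = 25.01 → 26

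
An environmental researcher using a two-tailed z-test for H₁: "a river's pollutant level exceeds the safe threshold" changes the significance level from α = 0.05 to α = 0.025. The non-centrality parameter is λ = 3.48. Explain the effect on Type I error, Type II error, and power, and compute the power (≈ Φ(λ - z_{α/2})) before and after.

Decreasing α from 0.05 to 0.025:
• Type I error rate decreases (α is the Type I rate by definition).
• Critical value moves from z_{α/2} = 1.96 to 2.241, so power = Φ(λ - z_{α/2}) goes from Φ(3.48 - 1.96) = 0.936 to Φ(3.48 - 2.241) = 0.892.
• Type II error rate β = 1 - power therefore increases (0.064 → 0.108).
Appropriate when false positives are costly — here, shutting down a compliant factory unnecessarily.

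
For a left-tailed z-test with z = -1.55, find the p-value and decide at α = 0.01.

p = P(Z < -1.55) = Φ(-1.55) ≈ 0.0606. Since p ≥ 0.01, fail to reject H₀ (not significant) at α = 0.01.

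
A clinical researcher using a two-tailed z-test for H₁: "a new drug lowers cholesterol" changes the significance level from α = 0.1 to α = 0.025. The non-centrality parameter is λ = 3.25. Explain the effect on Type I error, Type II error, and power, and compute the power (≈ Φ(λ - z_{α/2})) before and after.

Decreasing α from 0.1 to 0.025:
• Type I error rate decreases (α is the Type I rate by definition).
• Critical value moves from z_{α/2} = 1.645 to 2.241, so power = Φ(λ - z_{α/2}) goes from Φ(3.25 - 1.645) = 0.946 to Φ(3.25 - 2.241) = 0.844.
• Type II error rate β = 1 - power therefore increases (0.054 → 0.156).
Appropriate when false positives are costly — here, approving an ineffective drug — patients take a useless medication and may skip effective alternatives.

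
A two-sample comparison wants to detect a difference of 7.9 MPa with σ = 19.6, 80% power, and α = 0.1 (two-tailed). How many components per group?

n per group = 2(z_α/2 + z_β)²σ²/d² = 2×(1.645 + 0.84)²×19.6²/7.9² = 76.02 → n = 77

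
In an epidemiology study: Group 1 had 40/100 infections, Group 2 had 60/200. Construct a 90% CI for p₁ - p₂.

p̂₁ = 0.4, p̂₂ = 0.3. Difference = 0.1. CI = (0.003, 0.197)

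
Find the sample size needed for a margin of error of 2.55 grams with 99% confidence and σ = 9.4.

n = (z*σ/E)² = (2.576×9.4/2.55)² = 90.2 → n = 91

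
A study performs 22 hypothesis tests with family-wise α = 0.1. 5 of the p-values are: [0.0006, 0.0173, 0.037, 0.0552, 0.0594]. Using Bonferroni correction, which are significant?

Bonferroni α = 0.1/22 = 0.00455. Significant p-values: [0.0006]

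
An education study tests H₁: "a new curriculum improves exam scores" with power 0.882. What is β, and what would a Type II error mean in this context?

β = 1 - power = 1 - 0.882 = 0.118. A Type II error is failing to reject H₀ when H₀ is false (false negative) — here, failing to conclude that a new curriculum improves exam scores when in fact it is true. Consequence: keeping the old curriculum when the new one would have helped students.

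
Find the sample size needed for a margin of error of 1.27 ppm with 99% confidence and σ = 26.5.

n = (z*σ/E)² = (2.576×26.5/1.27)² = 2889.2 → n = 2890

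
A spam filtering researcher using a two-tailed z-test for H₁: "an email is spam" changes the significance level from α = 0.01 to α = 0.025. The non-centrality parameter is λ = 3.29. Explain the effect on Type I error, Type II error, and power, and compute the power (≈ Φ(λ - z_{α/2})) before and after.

Increasing α from 0.01 to 0.025:
• Type I error rate increases (α is the Type I rate by definition).
• Critical value moves from z_{α/2} = 2.576 to 2.241, so power = Φ(λ - z_{α/2}) goes from Φ(3.29 - 2.576) = 0.762 to Φ(3.29 - 2.241) = 0.853.
• Type II error rate β = 1 - power therefore decreases (0.238 → 0.147).
Appropriate when false negatives are costly — here, a spam email lands in the inbox.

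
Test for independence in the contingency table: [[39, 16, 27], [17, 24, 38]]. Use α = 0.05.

χ² = 12.053. df = 2, critical = 5.991. Reject H₀. Variables are dependent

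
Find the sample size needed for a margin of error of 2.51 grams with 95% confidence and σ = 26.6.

n = (z*σ/E)² = (1.96×26.6/2.51)² = 431.4 → n = 432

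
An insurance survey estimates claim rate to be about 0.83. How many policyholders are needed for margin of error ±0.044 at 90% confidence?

n = z²p(1-p)/E² = 1.645²×0.83×0.17/0.044² = 197.2 → n = 198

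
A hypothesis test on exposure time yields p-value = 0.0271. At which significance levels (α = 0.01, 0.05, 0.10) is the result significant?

p = 0.0271. Significant at: α = 0.05, 0.1.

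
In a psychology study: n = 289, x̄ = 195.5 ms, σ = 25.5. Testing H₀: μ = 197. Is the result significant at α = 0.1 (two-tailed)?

z = (195.5 - 197)/(25.5/√289) = -1.0. Since |z| ≤ 1.645, not significant at α = 0.1.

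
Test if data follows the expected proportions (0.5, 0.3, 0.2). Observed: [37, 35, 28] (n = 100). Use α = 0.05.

Expected: [50.0, 30.0, 20.0]. χ² = 7.413. df = 2, critical = 5.991. Reject H₀.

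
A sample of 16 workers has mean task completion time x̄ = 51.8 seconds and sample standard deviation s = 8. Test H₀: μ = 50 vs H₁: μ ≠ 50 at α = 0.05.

t = (x̄ - μ₀)/(s/√n) = (51.8 - 50)/(8/√16) = 0.9. df = 15, critical t = ±2.131. Fail to reject H₀.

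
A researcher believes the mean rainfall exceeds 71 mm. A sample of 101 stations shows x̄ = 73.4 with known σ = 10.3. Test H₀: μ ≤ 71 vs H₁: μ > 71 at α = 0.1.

z = 2.342. Critical value: 1.28. Reject H₀.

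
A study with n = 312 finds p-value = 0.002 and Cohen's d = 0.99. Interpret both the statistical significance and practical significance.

Statistically significant (p = 0.002 < 0.05). Cohen's d = 0.99 indicates a large effect size. Both statistical and practical significance should be considered.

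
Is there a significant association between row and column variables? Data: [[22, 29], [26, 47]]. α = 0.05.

χ² = 0.716. df = 1, critical = 3.841. Fail to reject H₀. No evidence of dependence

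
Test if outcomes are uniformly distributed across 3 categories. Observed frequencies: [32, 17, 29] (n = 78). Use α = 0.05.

Expected = 26 each. χ² = Σ(O-E)²/E = 4.846. df = 2, critical value = 5.991. Fail to reject H₀.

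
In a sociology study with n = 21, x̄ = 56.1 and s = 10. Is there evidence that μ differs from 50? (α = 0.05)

t = (x̄ - μ₀)/(s/√n) = (56.1 - 50)/(10/√21) = 2.795. df = 20, critical t = ±2.086. Reject H₀.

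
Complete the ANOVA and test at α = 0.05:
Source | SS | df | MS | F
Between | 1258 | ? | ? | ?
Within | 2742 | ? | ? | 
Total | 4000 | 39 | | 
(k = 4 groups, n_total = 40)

df_between = 3, df_within = 36. MS_between = 419.33, MS_within = 76.17. F = 5.505, F_crit ≈ 2.866. Reject H₀.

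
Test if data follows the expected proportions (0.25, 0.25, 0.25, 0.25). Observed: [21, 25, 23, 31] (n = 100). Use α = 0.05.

Expected: [25.0, 25.0, 25.0, 25.0]. χ² = 2.24. df = 3, critical = 7.815. Fail to reject H₀.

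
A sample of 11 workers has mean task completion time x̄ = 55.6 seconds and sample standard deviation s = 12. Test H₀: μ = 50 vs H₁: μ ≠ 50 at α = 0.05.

t = (x̄ - μ₀)/(s/√n) = (55.6 - 50)/(12/√11) = 1.548. df = 10, critical t = ±2.228. Fail to reject H₀.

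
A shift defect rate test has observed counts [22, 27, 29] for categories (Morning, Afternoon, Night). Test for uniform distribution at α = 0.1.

Expected = 26 each. χ² = Σ(O-E)²/E = 1.0. df = 2, critical value = 4.605. Fail to reject H₀.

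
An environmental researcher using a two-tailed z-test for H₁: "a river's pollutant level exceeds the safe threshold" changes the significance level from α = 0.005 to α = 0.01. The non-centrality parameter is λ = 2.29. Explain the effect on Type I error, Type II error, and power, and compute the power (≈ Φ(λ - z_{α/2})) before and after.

Increasing α from 0.005 to 0.01:
• Type I error rate increases (α is the Type I rate by definition).
• Critical value moves from z_{α/2} = 2.807 to 2.576, so power = Φ(λ - z_{α/2}) goes from Φ(2.29 - 2.807) = 0.303 to Φ(2.29 - 2.576) = 0.387.
• Type II error rate β = 1 - power therefore decreases (0.697 → 0.613).
Appropriate when false negatives are costly — here, allowing unsafe pollution to continue.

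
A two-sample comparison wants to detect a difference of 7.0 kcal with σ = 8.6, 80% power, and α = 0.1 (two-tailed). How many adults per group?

n per group = 2(z_α/2 + z_β)²σ²/d² = 2×(1.645 + 0.84)²×8.6²/7.0² = 18.6 → n = 19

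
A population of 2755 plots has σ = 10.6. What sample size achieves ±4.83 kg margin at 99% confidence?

Without FPC: n₀ = (2.576×10.6/4.83)² = 31.96. With FPC: n = n₀N/(n₀+N-1) = 31.6 → n = 32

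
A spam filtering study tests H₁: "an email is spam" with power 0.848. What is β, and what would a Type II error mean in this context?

β = 1 - power = 1 - 0.848 = 0.152. A Type II error is failing to reject H₀ when H₀ is false (false negative) — here, failing to conclude that an email is spam when in fact it is true. Consequence: a spam email lands in the inbox.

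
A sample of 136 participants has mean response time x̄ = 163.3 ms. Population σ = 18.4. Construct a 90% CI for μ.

CI = x̄ ± z*(σ/√n) = 163.3 ± 1.645(18.4/√136) = 163.3 ± 2.6 = (160.7, 165.9)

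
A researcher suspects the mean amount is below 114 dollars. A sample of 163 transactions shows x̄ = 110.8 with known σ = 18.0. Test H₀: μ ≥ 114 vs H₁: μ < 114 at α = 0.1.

z = -2.27. Critical value: -1.28. Reject H₀.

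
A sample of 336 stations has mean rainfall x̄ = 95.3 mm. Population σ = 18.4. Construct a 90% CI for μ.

CI = x̄ ± z*(σ/√n) = 95.3 ± 1.645(18.4/√336) = 95.3 ± 1.65 = (93.65, 96.95)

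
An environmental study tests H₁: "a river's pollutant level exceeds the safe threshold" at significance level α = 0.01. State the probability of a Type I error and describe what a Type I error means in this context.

P(Type I error) = α = 0.01. A Type I error is rejecting H₀ when H₀ is actually true (false positive) — here, concluding that a river's pollutant level exceeds the safe threshold when in fact this is not the case. Consequence: shutting down a compliant factory unnecessarily.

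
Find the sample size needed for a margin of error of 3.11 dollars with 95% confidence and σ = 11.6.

n = (z*σ/E)² = (1.96×11.6/3.11)² = 53.4 → n = 54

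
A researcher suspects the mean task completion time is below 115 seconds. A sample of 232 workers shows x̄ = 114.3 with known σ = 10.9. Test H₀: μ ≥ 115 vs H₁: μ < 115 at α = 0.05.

z = -0.978. Critical value: -1.645. Fail to reject H₀.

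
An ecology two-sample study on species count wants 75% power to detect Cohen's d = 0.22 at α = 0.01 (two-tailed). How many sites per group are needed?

z_{α/2} = 2.576, z_β = Φ⁻¹(0.75) = 0.674. For small effect (d = 0.22): n per group = 2(z_{α/2} + z_β)²/d² = 2(2.576 + 0.674)²/0.22² = 436.5 → 437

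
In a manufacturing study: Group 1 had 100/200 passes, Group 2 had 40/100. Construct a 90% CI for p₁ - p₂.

p̂₁ = 0.5, p̂₂ = 0.4. Difference = 0.1. CI = (0.001, 0.199)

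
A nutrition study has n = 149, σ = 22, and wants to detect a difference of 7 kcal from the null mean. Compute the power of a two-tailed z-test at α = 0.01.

SE = σ/√n = 22/√149 = 1.802. Non-centrality λ = d/SE = 7/1.802 = 3.884. Power ≈ Φ(λ - z_{α/2}) = Φ(3.884 - 2.576) = Φ(1.308) = 0.905.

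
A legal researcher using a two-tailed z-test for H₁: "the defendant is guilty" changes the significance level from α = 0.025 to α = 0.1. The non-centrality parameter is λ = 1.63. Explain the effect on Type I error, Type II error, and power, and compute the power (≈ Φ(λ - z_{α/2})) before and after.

Increasing α from 0.025 to 0.1:
• Type I error rate increases (α is the Type I rate by definition).
• Critical value moves from z_{α/2} = 2.241 to 1.645, so power = Φ(λ - z_{α/2}) goes from Φ(1.63 - 2.241) = 0.271 to Φ(1.63 - 1.645) = 0.494.
• Type II error rate β = 1 - power therefore decreases (0.729 → 0.506).
Appropriate when false negatives are costly — here, acquitting a guilty person.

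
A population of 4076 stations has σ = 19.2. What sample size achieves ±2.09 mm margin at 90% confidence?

Without FPC: n₀ = (1.645×19.2/2.09)² = 228.371. With FPC: n = n₀N/(n₀+N-1) = 216.3 → n = 217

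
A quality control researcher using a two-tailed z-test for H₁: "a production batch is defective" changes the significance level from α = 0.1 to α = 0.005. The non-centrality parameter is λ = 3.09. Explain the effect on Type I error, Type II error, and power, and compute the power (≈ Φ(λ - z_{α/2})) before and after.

Decreasing α from 0.1 to 0.005:
• Type I error rate decreases (α is the Type I rate by definition).
• Critical value moves from z_{α/2} = 1.645 to 2.807, so power = Φ(λ - z_{α/2}) goes from Φ(3.09 - 1.645) = 0.926 to Φ(3.09 - 2.807) = 0.611.
• Type II error rate β = 1 - power therefore increases (0.074 → 0.389).
Appropriate when false positives are costly — here, scrapping a good batch — wasted material and cost for no reason.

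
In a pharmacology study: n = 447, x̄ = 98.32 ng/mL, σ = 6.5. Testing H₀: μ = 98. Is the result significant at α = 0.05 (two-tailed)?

z = (98.32 - 98)/(6.5/√447) = 1.041. Since |z| ≤ 1.96, not significant at α = 0.05.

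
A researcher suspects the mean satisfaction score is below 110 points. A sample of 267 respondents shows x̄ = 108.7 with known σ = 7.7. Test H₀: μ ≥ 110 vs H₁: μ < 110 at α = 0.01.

z = -2.759. Critical value: -2.33. Reject H₀.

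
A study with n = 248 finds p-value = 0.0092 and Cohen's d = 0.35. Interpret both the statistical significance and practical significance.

Statistically significant (p = 0.0092 < 0.05). Cohen's d = 0.35 indicates a small effect size. Both statistical and practical significance should be considered.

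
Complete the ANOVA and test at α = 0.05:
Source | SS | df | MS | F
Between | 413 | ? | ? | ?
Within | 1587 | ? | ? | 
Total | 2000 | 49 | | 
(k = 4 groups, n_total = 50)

df_between = 3, df_within = 46. MS_between = 137.67, MS_within = 34.5. F = 3.99, F_crit ≈ 2.807. Reject H₀.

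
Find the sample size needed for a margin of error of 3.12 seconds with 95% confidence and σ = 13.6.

n = (z*σ/E)² = (1.96×13.6/3.12)² = 73.0 → n = 73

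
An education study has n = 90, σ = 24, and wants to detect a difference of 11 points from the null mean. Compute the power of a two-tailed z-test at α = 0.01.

SE = σ/√n = 24/√90 = 2.53. Non-centrality λ = d/SE = 11/2.53 = 4.348. Power ≈ Φ(λ - z_{α/2}) = Φ(4.348 - 2.576) = Φ(1.772) = 0.962.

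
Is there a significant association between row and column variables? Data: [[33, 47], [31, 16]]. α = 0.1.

χ² = 7.23. df = 1, critical = 2.706. Reject H₀. Variables are dependent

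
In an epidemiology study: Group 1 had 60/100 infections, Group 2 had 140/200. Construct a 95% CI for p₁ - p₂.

p̂₁ = 0.6, p̂₂ = 0.7. Difference = -0.1. CI = (-0.215, 0.015)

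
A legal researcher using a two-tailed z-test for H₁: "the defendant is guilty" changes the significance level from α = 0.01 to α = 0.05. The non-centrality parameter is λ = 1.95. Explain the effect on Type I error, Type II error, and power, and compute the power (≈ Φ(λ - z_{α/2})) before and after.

Increasing α from 0.01 to 0.05:
• Type I error rate increases (α is the Type I rate by definition).
• Critical value moves from z_{α/2} = 2.576 to 1.96, so power = Φ(λ - z_{α/2}) goes from Φ(1.95 - 2.576) = 0.266 to Φ(1.95 - 1.96) = 0.496.
• Type II error rate β = 1 - power therefore decreases (0.734 → 0.504).
Appropriate when false negatives are costly — here, acquitting a guilty person.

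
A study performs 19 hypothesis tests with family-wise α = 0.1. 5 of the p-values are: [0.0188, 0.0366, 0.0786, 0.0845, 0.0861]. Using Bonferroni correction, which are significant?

Bonferroni α = 0.1/19 = 0.00526. None of the given p-values are significant.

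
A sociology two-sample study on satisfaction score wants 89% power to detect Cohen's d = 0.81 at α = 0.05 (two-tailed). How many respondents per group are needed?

z_{α/2} = 1.96, z_β = Φ⁻¹(0.89) = 1.227. For large effect (d = 0.81): n per group = 2(z_{α/2} + z_β)²/d² = 2(1.96 + 1.227)²/0.81² = 31.0 → 31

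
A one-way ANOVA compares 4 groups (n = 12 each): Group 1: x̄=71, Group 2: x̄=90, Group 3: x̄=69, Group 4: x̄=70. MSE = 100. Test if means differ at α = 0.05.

Grand mean = 75.0. SS_between = 3624.0, MS_between = 1208.0. F = 12.08, F_crit ≈ 2.816. Reject H₀.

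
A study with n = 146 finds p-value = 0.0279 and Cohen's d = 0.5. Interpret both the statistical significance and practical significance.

Statistically significant (p = 0.0279 < 0.05). Cohen's d = 0.5 indicates a medium effect size. Both statistical and practical significance should be considered.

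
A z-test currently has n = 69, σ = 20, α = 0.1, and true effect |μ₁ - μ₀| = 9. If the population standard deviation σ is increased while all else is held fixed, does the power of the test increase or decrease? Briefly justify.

Power decreases: a larger σ inflates the standard error σ/√n, pulling the sampling distribution under H₁ back toward the critical value.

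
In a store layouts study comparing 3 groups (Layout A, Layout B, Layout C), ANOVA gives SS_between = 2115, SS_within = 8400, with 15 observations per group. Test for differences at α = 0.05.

df_between = 2, df_within = 42. F = MS_between/MS_within = 1057.5/200.0 = 5.287. F_crit ≈ 3.22. Reject H₀. At least one mean differs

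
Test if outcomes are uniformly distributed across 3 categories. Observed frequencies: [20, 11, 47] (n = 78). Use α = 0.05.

Expected = 26 each. χ² = Σ(O-E)²/E = 27.0. df = 2, critical value = 5.991. Reject H₀.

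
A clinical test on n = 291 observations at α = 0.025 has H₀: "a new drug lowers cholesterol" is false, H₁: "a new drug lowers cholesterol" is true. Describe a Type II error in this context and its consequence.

Type II error: failing to reject H₀ when it is false — concluding that a new drug lowers cholesterol is not supported when in fact it is. Consequence: shelving an effective drug — patients miss out on a treatment that would have helped.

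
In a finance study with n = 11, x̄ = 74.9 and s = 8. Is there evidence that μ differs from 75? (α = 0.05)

t = (x̄ - μ₀)/(s/√n) = (74.9 - 75)/(8/√11) = -0.041. df = 10, critical t = ±2.228. Fail to reject H₀.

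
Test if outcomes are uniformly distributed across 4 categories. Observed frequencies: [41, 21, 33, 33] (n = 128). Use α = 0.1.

Expected = 32 each. χ² = Σ(O-E)²/E = 6.375. df = 3, critical value = 6.251. Reject H₀.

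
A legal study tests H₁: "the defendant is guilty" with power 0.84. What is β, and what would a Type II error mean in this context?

β = 1 - power = 1 - 0.84 = 0.16. A Type II error is failing to reject H₀ when H₀ is false (false negative) — here, failing to conclude that the defendant is guilty when in fact it is true. Consequence: acquitting a guilty person.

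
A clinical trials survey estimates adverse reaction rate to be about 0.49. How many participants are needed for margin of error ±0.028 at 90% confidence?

n = z²p(1-p)/E² = 1.645²×0.49×0.51/0.028² = 862.5 → n = 863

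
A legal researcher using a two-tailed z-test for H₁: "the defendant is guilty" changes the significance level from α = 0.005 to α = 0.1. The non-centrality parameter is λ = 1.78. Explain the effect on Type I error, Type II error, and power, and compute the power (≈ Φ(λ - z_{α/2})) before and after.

Increasing α from 0.005 to 0.1:
• Type I error rate increases (α is the Type I rate by definition).
• Critical value moves from z_{α/2} = 2.807 to 1.645, so power = Φ(λ - z_{α/2}) goes from Φ(1.78 - 2.807) = 0.152 to Φ(1.78 - 1.645) = 0.554.
• Type II error rate β = 1 - power therefore decreases (0.848 → 0.446).
Appropriate when false negatives are costly — here, acquitting a guilty person.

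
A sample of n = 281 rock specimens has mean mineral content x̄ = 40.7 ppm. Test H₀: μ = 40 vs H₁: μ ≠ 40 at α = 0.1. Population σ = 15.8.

z = (x̄ - μ₀)/(σ/√n) = (40.7 - 40)/(15.8/√281) = 0.743. Critical value: ±1.645. Since |0.743| ≤ 1.645, Fail to reject H₀.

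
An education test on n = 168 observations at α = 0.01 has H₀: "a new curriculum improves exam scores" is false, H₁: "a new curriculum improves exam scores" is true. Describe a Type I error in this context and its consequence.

Type I error: rejecting H₀ when it is true — concluding that a new curriculum improves exam scores when in fact it is not. Consequence: adopting a curriculum that gives no real benefit — disruption for nothing.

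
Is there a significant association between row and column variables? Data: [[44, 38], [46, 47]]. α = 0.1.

χ² = 0.307. df = 1, critical = 2.706. Fail to reject H₀. No evidence of dependence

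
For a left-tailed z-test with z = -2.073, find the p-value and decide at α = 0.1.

p = P(Z < -2.073) = Φ(-2.073) ≈ 0.0191. Since p < 0.1, reject H₀ (significant) at α = 0.1.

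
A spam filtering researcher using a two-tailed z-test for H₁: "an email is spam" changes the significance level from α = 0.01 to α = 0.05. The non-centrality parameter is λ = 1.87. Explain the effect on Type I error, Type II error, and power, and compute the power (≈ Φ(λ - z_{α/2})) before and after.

Increasing α from 0.01 to 0.05:
• Type I error rate increases (α is the Type I rate by definition).
• Critical value moves from z_{α/2} = 2.576 to 1.96, so power = Φ(λ - z_{α/2}) goes from Φ(1.87 - 2.576) = 0.24 to Φ(1.87 - 1.96) = 0.464.
• Type II error rate β = 1 - power therefore decreases (0.76 → 0.536).
Appropriate when false negatives are costly — here, a spam email lands in the inbox.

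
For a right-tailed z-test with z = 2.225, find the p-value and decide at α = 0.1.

p = P(Z > 2.225) = 1 - Φ(2.225) ≈ 0.013. Since p < 0.1, reject H₀ (significant) at α = 0.1.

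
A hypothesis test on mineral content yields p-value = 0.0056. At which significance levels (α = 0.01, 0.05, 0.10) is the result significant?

p = 0.0056. Significant at: α = 0.01, 0.05, 0.1.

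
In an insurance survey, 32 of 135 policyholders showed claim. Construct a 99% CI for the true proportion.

p̂ = 0.237. CI = p̂ ± z*√(p̂(1-p̂)/n) = (0.143, 0.331)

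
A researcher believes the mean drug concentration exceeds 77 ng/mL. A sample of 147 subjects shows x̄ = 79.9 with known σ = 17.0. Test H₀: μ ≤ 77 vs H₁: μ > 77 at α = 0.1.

z = 2.068. Critical value: 1.28. Reject H₀.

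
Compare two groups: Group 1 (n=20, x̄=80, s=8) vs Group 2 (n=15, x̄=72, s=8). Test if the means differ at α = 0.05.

Pooled sp = 8.0. t = 2.928, df = 33. Critical t = ±2.035. Reject H₀.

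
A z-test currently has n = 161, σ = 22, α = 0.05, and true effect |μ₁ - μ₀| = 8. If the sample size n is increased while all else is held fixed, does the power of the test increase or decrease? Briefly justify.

Power increases: a larger n shrinks the standard error σ/√n, moving the sampling distribution under H₁ further from the critical value.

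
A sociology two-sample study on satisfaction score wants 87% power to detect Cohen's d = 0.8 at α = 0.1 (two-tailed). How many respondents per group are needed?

z_{α/2} = 1.645, z_β = Φ⁻¹(0.87) = 1.126. For large effect (d = 0.8): n per group = 2(z_{α/2} + z_β)²/d² = 2(1.645 + 1.126)²/0.8² = 24.0 → 24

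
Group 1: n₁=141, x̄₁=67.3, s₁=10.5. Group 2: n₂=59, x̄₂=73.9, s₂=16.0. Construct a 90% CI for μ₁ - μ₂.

Difference = -6.6. SE = √(10.5²/141 + 16.0²/59) = 2.263. CI = (-10.32, -2.88)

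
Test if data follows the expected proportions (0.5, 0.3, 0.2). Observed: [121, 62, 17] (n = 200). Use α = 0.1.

Expected: [100.0, 60.0, 40.0]. χ² = 17.702. df = 2, critical = 4.605. Reject H₀.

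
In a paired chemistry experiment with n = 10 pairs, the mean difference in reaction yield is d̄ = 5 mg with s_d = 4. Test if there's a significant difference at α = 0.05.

t = d̄/(s_d/√n) = 5/(4/√10) = 3.953. df = 9, critical t = ±2.262. Reject H₀.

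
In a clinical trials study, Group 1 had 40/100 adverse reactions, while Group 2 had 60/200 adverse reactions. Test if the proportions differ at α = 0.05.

p̂₁ = 0.4, p̂₂ = 0.3, pooled p̂ = 0.333. z = 1.732. Critical: ±1.96. Fail to reject H₀.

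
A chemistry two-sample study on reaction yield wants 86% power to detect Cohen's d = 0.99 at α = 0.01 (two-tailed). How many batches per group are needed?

z_{α/2} = 2.576, z_β = Φ⁻¹(0.86) = 1.08. For large effect (d = 0.99): n per group = 2(z_{α/2} + z_β)²/d² = 2(2.576 + 1.08)²/0.99² = 27.3 → 28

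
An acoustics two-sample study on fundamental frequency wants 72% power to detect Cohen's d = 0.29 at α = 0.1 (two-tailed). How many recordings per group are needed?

z_{α/2} = 1.645, z_β = Φ⁻¹(0.72) = 0.583. For small effect (d = 0.29): n per group = 2(z_{α/2} + z_β)²/d² = 2(1.645 + 0.583)²/0.29² = 118.05 → 119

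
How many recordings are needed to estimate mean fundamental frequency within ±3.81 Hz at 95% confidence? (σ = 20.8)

n = (z*σ/E)² = (1.96×20.8/3.81)² = 114.5 → n = 115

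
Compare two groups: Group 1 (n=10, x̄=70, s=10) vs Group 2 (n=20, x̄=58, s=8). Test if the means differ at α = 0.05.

Pooled sp = 8.69. t = 3.564, df = 28. Critical t = ±2.048. Reject H₀.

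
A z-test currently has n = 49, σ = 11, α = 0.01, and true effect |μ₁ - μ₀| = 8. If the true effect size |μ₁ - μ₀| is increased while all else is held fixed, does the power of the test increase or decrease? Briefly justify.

Power increases: a larger true effect increases the non-centrality λ = |μ₁ - μ₀|/(σ/√n).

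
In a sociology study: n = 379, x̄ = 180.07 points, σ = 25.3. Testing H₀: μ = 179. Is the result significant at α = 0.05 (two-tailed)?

z = (180.07 - 179)/(25.3/√379) = 0.823. Since |z| ≤ 1.96, not significant at α = 0.05.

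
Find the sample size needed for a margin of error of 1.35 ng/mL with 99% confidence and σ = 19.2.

n = (z*σ/E)² = (2.576×19.2/1.35)² = 1342.2 → n = 1343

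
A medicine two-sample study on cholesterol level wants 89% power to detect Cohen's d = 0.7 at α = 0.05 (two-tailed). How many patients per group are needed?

z_{α/2} = 1.96, z_β = Φ⁻¹(0.89) = 1.227. For medium effect (d = 0.7): n per group = 2(z_{α/2} + z_β)²/d² = 2(1.96 + 1.227)²/0.7² = 41.5 → 42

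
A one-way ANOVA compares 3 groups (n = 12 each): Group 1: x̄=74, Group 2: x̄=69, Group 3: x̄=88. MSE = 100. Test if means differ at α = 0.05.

Grand mean = 77.0. SS_between = 2328.0, MS_between = 1164.0. F = 11.64, F_crit ≈ 3.285. Reject H₀.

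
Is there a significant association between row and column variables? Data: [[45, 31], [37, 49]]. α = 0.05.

χ² = 4.229. df = 1, critical = 3.841. Reject H₀. Variables are dependent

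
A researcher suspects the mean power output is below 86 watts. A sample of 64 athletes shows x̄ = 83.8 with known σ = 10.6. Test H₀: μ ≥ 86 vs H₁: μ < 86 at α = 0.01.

z = -1.66. Critical value: -2.33. Fail to reject H₀.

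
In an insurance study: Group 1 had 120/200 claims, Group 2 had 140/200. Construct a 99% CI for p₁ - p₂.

p̂₁ = 0.6, p̂₂ = 0.7. Difference = -0.1. CI = (-0.222, 0.022)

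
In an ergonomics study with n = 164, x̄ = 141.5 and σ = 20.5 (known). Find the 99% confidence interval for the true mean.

CI = x̄ ± z*(σ/√n) = 141.5 ± 2.576(20.5/√164) = 141.5 ± 4.12 = (137.38, 145.62)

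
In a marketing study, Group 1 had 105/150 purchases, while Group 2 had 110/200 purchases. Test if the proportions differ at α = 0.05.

p̂₁ = 0.7, p̂₂ = 0.55, pooled p̂ = 0.614. z = 2.853. Critical: ±1.96. Reject H₀.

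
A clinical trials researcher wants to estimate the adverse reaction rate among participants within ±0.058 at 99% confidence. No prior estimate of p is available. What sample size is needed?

Conservative approach: use p = 0.5 (maximizes p(1-p) = 0.25). n = z²(0.25)/E² = 2.576²×0.25/0.058² = 493.1 → n = 494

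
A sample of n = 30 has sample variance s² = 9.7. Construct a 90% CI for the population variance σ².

df = 29. χ²_{0.05} = 42.557, χ²_{0.95} = 17.708. CI for σ² = ((n-1)s²/χ²_{α/2}, (n-1)s²/χ²_{1-α/2}) = (29·9.7/42.557, 29·9.7/17.708) = (6.61, 15.89)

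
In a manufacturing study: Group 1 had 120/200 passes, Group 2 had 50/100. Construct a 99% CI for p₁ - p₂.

p̂₁ = 0.6, p̂₂ = 0.5. Difference = 0.1. CI = (-0.057, 0.257)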